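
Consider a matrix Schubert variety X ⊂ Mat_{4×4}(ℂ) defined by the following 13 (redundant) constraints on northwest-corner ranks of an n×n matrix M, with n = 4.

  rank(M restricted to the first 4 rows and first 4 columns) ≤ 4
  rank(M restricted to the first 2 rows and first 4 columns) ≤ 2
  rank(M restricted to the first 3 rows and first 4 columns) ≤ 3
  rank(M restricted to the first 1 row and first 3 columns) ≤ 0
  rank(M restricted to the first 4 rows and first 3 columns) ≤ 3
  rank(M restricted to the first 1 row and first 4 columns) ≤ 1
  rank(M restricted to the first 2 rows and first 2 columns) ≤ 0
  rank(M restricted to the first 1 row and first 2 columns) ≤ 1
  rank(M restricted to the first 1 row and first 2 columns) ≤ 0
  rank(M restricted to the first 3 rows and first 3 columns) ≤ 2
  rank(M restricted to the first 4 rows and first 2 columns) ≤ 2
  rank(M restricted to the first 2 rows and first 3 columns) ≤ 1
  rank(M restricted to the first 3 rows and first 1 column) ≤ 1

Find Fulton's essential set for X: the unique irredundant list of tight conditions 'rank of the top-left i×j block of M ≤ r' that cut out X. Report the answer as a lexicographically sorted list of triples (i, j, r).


Recovering R(i,j) via the rank-extension bound from the 13 conditions:

  row 1: 0, 0, 0, 1
  row 2: 0, 0, 1, 2
  row 3: 1, 1, 2, 3
  row 4: 1, 2, 3, 4

giving w = (4, 3, 1, 2) via Δ²R.

|D(w)|=5, |Ess(w)|=2:

[(1, 3, 0), (2, 2, 0)]


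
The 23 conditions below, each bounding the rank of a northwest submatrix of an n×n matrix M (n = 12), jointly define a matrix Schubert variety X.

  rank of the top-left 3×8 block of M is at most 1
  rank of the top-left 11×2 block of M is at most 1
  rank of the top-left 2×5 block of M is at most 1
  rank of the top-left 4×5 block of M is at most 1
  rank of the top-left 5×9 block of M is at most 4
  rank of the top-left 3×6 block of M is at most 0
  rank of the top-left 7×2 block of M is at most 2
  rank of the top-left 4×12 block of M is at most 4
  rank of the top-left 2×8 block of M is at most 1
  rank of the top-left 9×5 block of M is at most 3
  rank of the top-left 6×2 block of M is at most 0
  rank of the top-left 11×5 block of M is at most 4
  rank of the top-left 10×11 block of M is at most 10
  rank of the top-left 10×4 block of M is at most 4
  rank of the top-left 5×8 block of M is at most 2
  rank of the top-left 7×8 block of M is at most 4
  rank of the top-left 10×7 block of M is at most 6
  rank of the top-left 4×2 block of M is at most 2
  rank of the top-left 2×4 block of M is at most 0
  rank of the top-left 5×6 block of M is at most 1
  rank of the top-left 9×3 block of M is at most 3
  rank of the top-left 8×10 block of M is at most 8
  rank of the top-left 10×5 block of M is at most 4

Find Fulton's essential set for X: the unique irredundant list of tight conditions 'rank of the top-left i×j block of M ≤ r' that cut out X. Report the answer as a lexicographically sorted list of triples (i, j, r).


Computing R[i][j] = min implied NW-rank bound (n=12, 23 conditions):

  i=1: 0, 0, 0, 0, 0, 0, 1, 1, 1, 1, 1, 1
  i=2: 0, 0, 0, 0, 0, 0, 1, 1, 2, 2, 2, 2
  i=3: 0, 0, 0, 0, 0, 0, 1, 1, 2, 3, 3, 3
  i=4: 0, 0, 1, 1, 1, 1, 2, 2, 3, 4, 4, 4
  i=5: 0, 0, 1, 1, 1, 1, 2, 2, 3, 4, 5, 5
  i=6: 0, 0, 1, 2, 2, 2, 3, 3, 4, 5, 6, 6
  i=7: 1, 1, 2, 3, 3, 3, 4, 4, 5, 6, 7, 7
  i=8: 1, 1, 2, 3, 3, 4, 5, 5, 6, 7, 8, 8
  i=9: 1, 1, 2, 3, 3, 4, 5, 6, 7, 8, 9, 9
  i=10: 1, 1, 2, 3, 4, 5, 6, 7, 8, 9, 10, 10
  i=11: 1, 1, 2, 3, 4, 5, 6, 7, 8, 9, 10, 11
  i=12: 1, 2, 3, 4, 5, 6, 7, 8, 9, 10, 11, 12

reading off 1-entries of Δ²R: w = (7, 9, 10, 3, 11, 4, 1, 6, 8, 5, 12, 2).

D(w) has 36 cells with 7 SE-corners; essential set:

[(3, 6, 0), (3, 8, 1), (5, 6, 1), (5, 8, 2), (6, 2, 0), (9, 5, 3), (11, 2, 1)]


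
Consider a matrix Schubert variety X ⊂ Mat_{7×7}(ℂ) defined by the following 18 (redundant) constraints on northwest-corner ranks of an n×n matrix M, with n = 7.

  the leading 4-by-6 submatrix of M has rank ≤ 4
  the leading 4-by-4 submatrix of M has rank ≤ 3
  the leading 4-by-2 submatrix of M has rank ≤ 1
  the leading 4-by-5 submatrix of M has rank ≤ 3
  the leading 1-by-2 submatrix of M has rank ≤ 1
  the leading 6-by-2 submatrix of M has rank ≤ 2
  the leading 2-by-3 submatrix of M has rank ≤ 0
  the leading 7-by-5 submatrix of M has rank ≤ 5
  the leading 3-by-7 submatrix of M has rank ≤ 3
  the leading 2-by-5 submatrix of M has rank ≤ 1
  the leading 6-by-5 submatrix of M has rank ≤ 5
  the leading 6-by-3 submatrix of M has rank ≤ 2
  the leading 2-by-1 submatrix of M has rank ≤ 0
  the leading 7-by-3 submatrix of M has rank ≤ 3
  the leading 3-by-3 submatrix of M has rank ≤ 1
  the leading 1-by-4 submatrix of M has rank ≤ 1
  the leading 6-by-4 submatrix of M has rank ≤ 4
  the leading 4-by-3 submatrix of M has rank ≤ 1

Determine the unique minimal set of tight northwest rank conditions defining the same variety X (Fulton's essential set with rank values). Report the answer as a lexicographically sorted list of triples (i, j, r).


Computing R[i][j] = min implied NW-rank bound (n=7, 18 conditions):

  R[1]: 0  0  0  1  1  1  1
  R[2]: 0  0  0  1  1  2  2
  R[3]: 1  1  1  2  2  3  3
  R[4]: 1  1  1  2  3  4  4
  R[5]: 1  2  2  3  4  5  5
  R[6]: 1  2  2  3  4  5  6
  R[7]: 1  2  3  4  5  6  7

second differences of R give the permutation w = (4, 6, 1, 5, 2, 7, 3).

Rothe diagram D(w) (10 cells), 4 SE-corners (essential conditions):

[(2, 3, 0), (2, 5, 1), (4, 3, 1), (6, 3, 2)]


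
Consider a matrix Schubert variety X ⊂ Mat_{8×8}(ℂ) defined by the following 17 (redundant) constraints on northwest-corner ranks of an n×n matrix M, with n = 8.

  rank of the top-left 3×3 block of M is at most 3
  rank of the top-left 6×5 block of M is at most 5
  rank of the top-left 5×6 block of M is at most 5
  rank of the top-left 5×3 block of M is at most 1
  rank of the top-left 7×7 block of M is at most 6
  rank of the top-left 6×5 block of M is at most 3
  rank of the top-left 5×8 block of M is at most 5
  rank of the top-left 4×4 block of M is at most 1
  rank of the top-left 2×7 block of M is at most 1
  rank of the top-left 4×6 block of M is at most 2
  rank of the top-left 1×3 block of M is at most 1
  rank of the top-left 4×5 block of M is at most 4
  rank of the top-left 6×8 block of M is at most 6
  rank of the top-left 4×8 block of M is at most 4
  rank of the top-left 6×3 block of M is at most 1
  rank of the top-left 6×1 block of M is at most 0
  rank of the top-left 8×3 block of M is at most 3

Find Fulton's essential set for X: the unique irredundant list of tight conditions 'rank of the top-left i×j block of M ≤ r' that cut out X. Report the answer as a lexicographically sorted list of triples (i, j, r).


Propagating the 17 rank bounds to every northwest block:

  i=1: 0 1 1 1 1 1 1 1
  i=2: 0 1 1 1 1 1 1 2
  i=3: 0 1 1 1 2 2 2 3
  i=4: 0 1 1 1 2 2 3 4
  i=5: 0 1 1 2 3 3 4 5
  i=6: 0 1 1 2 3 4 5 6
  i=7: 1 2 2 3 4 5 6 7
  i=8: 1 2 3 4 5 6 7 8

second differences of R give the permutation w = (2, 8, 5, 7, 4, 6, 1, 3).

ℓ(w)=18; the 5 essential cells (i,j,r):

[(2, 7, 1), (4, 4, 1), (4, 6, 2), (6, 1, 0), (6, 3, 1)]


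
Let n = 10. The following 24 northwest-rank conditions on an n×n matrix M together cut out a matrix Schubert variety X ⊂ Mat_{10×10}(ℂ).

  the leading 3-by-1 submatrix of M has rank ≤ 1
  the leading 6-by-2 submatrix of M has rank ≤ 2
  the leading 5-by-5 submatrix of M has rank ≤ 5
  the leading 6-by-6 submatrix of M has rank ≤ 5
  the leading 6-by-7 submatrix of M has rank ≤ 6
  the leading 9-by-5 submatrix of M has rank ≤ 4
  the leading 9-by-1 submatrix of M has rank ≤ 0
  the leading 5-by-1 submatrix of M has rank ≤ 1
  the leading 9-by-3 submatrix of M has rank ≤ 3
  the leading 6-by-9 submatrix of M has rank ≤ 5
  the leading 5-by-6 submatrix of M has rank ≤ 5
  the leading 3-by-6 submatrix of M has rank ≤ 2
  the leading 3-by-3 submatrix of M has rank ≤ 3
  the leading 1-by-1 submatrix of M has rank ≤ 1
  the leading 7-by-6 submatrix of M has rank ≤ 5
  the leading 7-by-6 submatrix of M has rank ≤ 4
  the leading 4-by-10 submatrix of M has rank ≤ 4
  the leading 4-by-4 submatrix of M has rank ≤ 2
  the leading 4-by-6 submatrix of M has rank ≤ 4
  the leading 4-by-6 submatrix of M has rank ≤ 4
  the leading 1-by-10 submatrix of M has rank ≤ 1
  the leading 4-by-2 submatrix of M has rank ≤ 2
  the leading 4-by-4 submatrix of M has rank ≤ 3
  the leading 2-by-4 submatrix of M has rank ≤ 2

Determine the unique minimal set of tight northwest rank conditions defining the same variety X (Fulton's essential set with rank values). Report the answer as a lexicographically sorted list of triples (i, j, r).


Reconstructing r_w from the 24 given conditions:

  i=1: 0  1  1  1  1  1  1  1  1  1
  i=2: 0  1  2  2  2  2  2  2  2  2
  i=3: 0  1  2  2  2  2  3  3  3  3
  i=4: 0  1  2  2  3  3  4  4  4  4
  i=5: 0  1  2  3  4  4  5  5  5  5
  i=6: 0  1  2  3  4  4  5  5  5  6
  i=7: 0  1  2  3  4  4  5  6  6  7
  i=8: 0  1  2  3  4  5  6  7  7  8
  i=9: 0  1  2  3  4  5  6  7  8  9
  i=10: 1  2  3  4  5  6  7  8  9  10

reading off 1-entries of Δ²R: w = (2, 3, 7, 5, 4, 10, 8, 6, 9, 1).

D(w) has 17 cells with 5 SE-corners; essential set:

[(3, 6, 2), (4, 4, 2), (6, 9, 5), (7, 6, 4), (9, 1, 0)]


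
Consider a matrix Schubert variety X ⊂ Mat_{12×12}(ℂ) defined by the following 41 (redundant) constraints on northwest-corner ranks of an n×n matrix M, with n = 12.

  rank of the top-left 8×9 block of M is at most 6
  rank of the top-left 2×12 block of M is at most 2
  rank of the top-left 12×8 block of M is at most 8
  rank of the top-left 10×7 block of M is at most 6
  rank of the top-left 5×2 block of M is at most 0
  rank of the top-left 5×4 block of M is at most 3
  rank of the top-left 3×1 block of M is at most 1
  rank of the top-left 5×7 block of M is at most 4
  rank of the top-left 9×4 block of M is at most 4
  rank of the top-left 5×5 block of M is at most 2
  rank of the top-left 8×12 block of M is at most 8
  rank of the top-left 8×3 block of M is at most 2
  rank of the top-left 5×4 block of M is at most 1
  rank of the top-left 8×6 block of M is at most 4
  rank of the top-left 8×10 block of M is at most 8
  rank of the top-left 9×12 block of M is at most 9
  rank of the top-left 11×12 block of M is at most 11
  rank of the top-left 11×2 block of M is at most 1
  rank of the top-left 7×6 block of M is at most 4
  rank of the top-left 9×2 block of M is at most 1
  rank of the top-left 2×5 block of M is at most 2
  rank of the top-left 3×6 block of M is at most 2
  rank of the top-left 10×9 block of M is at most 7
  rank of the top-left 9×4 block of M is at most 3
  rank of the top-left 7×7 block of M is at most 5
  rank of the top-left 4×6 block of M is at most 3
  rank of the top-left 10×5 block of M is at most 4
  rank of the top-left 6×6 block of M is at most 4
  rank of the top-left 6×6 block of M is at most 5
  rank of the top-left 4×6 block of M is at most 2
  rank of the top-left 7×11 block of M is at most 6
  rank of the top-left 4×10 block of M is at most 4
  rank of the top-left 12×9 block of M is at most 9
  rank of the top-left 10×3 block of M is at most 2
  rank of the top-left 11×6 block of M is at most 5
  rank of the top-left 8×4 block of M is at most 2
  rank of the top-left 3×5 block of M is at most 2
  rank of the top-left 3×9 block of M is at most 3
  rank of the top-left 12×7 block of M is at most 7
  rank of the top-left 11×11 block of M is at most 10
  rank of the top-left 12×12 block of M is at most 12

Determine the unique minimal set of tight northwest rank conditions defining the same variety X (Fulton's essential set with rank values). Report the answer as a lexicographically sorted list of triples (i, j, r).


Reconstructing r_w from the 41 given conditions:

  R[1]: 0 0 1 1 1 1 1 1 1 1 1 1
  R[2]: 0 0 1 1 2 2 2 2 2 2 2 2
  R[3]: 0 0 1 1 2 2 3 3 3 3 3 3
  R[4]: 0 0 1 1 2 2 3 4 4 4 4 4
  R[5]: 0 0 1 1 2 3 4 5 5 5 5 5
  R[6]: 1 1 2 2 3 4 5 6 6 6 6 6
  R[7]: 1 1 2 2 3 4 5 6 6 6 6 7
  R[8]: 1 1 2 2 3 4 5 6 6 7 7 8
  R[9]: 1 1 2 3 4 5 6 7 7 8 8 9
  R[10]: 1 1 2 3 4 5 6 7 7 8 9 10
  R[11]: 1 1 2 3 4 5 6 7 8 9 10 11
  R[12]: 1 2 3 4 5 6 7 8 9 10 11 12

the unique w with this rank table is (3, 5, 7, 8, 6, 1, 12, 10, 4, 11, 9, 2).

|D(w)|=28, |Ess(w)|=8:

[(4, 6, 2), (5, 2, 0), (5, 4, 1), (7, 11, 6), (8, 4, 2), (8, 9, 6), (10, 9, 7), (11, 2, 1)]


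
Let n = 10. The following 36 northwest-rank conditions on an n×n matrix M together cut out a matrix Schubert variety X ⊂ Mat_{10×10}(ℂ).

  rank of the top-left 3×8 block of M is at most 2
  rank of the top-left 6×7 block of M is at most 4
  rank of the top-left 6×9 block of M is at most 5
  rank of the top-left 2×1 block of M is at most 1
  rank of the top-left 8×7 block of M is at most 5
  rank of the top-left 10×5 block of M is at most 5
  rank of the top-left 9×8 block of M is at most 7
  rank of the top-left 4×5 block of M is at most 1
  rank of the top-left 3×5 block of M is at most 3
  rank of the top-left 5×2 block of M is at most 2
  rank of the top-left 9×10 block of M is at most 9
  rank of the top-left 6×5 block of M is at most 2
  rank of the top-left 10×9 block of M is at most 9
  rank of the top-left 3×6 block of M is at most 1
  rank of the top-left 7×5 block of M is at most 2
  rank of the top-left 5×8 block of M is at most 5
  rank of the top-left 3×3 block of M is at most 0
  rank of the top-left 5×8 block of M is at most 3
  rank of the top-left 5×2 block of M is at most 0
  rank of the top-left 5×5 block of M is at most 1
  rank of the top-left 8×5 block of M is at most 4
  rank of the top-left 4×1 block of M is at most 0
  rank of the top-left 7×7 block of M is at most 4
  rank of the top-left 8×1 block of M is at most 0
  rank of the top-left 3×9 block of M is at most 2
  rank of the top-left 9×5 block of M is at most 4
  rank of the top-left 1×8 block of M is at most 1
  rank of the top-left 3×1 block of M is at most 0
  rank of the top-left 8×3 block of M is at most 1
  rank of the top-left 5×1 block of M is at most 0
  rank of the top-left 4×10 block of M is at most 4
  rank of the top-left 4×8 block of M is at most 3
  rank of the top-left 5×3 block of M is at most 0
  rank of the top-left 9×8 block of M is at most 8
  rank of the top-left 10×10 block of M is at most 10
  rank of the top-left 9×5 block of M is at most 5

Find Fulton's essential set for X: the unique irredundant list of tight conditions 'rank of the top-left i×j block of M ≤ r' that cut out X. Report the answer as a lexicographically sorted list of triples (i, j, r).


Rank table r_w(10×10) implied by the 36 constraints:

  i=1: 0  0  0  1  1  1  1  1  1  1
  i=2: 0  0  0  1  1  1  2  2  2  2
  i=3: 0  0  0  1  1  1  2  2  2  3
  i=4: 0  0  0  1  1  2  3  3  3  4
  i=5: 0  0  0  1  1  2  3  3  4  5
  i=6: 0  1  1  2  2  3  4  4  5  6
  i=7: 0  1  1  2  2  3  4  5  6  7
  i=8: 0  1  1  2  3  4  5  6  7  8
  i=9: 1  2  2  3  4  5  6  7  8  9
  i=10: 1  2  3  4  5  6  7  8  9  10

the unique w with this rank table is (4, 7, 10, 6, 9, 2, 8, 5, 1, 3).

8 SE-corners of the 30-cell Rothe diagram give Ess(w):

[(3, 6, 1), (3, 9, 2), (5, 3, 0), (5, 5, 1), (5, 8, 3), (7, 5, 2), (8, 1, 0), (8, 3, 1)]


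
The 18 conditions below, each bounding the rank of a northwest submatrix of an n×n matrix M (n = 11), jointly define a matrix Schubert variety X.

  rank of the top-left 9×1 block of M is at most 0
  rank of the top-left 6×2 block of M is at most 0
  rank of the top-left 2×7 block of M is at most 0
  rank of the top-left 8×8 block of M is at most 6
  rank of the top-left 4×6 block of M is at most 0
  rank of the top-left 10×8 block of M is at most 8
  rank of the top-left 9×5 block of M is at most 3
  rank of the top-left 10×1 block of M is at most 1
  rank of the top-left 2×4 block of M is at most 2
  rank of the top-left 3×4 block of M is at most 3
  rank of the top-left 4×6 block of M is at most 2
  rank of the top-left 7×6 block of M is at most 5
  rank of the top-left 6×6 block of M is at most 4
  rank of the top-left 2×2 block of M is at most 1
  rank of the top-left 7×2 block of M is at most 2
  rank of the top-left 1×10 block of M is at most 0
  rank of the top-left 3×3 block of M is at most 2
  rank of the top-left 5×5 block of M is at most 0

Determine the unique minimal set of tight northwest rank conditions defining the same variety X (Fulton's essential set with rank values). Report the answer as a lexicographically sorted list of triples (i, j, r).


The tightest implied rank at each (i,j), from the 18 conditions:

  row 1: 0  0  0  0  0  0  0  0  0  0  1
  row 2: 0  0  0  0  0  0  0  1  1  1  2
  row 3: 0  0  0  0  0  0  1  2  2  2  3
  row 4: 0  0  0  0  0  0  1  2  3  3  4
  row 5: 0  0  0  0  0  1  2  3  4  4  5
  row 6: 0  0  1  1  1  2  3  4  5  5  6
  row 7: 0  1  2  2  2  3  4  5  6  6  7
  row 8: 0  1  2  3  3  4  5  6  7  7  8
  row 9: 0  1  2  3  3  4  5  6  7  8  9
  row 10: 1  2  3  4  4  5  6  7  8  9  10
  row 11: 1  2  3  4  5  6  7  8  9  10  11

hence w(1..11) = (11, 8, 7, 9, 6, 3, 2, 4, 10, 1, 5).

ℓ(w)=40; the 7 essential cells (i,j,r):

[(1, 10, 0), (2, 7, 0), (4, 6, 0), (5, 5, 0), (6, 2, 0), (9, 1, 0), (9, 5, 3)]


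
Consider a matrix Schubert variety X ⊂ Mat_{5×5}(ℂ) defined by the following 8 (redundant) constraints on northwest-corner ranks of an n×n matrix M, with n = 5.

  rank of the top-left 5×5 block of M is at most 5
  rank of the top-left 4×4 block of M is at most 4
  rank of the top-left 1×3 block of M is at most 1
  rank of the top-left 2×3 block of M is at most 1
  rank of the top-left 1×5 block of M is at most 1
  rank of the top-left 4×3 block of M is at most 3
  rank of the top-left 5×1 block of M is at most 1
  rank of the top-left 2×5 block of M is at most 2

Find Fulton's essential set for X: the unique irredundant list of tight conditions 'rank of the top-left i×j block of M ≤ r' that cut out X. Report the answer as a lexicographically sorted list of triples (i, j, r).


Propagating the 8 rank bounds to every northwest block:

  R[1]: 1 | 1 | 1 | 1 | 1
  R[2]: 1 | 1 | 1 | 2 | 2
  R[3]: 1 | 2 | 2 | 3 | 3
  R[4]: 1 | 2 | 3 | 4 | 4
  R[5]: 1 | 2 | 3 | 4 | 5

reading off 1-entries of Δ²R: w = (1, 4, 2, 3, 5).

Fulton essential set (1 of the 2 Rothe cells):

[(2, 3, 1)]


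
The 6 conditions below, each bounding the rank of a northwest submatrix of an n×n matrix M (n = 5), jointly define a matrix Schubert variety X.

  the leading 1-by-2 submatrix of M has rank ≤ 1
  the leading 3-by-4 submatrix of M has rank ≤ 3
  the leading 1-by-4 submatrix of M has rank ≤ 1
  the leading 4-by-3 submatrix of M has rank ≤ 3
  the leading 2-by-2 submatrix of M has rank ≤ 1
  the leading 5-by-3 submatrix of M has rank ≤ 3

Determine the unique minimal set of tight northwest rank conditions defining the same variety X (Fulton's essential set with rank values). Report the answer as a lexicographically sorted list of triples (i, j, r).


Propagating the 6 rank bounds to every northwest block:

  row 1: 1  1  1  1  1
  row 2: 1  1  2  2  2
  row 3: 1  2  3  3  3
  row 4: 1  2  3  4  4
  row 5: 1  2  3  4  5

the unique w with this rank table is (1, 3, 2, 4, 5).

|D(w)|=1, |Ess(w)|=1:

[(2, 2, 1)]


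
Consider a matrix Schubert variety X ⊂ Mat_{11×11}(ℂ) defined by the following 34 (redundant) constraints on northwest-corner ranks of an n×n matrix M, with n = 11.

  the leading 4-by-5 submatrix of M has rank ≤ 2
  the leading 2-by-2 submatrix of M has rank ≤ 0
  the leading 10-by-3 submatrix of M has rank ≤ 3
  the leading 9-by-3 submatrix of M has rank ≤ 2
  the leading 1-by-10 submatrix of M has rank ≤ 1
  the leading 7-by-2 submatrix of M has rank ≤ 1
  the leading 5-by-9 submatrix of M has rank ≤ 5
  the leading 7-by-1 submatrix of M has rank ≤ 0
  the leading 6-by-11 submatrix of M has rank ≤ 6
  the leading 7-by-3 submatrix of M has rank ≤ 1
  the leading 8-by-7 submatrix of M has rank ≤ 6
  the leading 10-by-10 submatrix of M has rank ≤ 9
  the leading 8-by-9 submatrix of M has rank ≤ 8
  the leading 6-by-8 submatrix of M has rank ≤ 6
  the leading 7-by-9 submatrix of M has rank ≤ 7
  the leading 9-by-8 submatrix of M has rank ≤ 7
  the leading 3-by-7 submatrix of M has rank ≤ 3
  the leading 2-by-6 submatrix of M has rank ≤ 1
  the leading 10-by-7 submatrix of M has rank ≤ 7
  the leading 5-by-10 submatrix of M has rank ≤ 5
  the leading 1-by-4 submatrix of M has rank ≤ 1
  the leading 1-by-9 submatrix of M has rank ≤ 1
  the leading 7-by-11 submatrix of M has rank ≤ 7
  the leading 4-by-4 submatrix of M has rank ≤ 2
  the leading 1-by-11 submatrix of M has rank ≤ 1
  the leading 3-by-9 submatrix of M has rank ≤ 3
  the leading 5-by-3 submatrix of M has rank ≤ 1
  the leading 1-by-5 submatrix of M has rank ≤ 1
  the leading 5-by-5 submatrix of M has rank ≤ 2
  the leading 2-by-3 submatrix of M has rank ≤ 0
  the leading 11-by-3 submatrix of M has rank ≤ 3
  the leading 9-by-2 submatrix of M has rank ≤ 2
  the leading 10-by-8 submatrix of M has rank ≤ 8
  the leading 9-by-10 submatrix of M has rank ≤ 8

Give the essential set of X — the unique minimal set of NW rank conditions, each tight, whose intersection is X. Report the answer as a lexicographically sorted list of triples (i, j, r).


Recovering R(i,j) via the rank-extension bound from the 34 conditions:

  0 0 0 1 1 1 1 1 1 1 1
  0 0 0 1 1 1 2 2 2 2 2
  0 1 1 2 2 2 3 3 3 3 3
  0 1 1 2 2 3 4 4 4 4 4
  0 1 1 2 2 3 4 5 5 5 5
  0 1 1 2 3 4 5 6 6 6 6
  0 1 1 2 3 4 5 6 7 7 7
  1 2 2 3 4 5 6 7 8 8 8
  1 2 2 3 4 5 6 7 8 8 9
  1 2 3 4 5 6 7 8 9 9 10
  1 2 3 4 5 6 7 8 9 10 11

so w = (4, 7, 2, 6, 8, 5, 9, 1, 11, 3, 10).

|D(w)|=21, |Ess(w)|=7:

[(2, 3, 0), (2, 6, 1), (5, 5, 2), (7, 1, 0), (7, 3, 1), (9, 3, 2), (9, 10, 8)]


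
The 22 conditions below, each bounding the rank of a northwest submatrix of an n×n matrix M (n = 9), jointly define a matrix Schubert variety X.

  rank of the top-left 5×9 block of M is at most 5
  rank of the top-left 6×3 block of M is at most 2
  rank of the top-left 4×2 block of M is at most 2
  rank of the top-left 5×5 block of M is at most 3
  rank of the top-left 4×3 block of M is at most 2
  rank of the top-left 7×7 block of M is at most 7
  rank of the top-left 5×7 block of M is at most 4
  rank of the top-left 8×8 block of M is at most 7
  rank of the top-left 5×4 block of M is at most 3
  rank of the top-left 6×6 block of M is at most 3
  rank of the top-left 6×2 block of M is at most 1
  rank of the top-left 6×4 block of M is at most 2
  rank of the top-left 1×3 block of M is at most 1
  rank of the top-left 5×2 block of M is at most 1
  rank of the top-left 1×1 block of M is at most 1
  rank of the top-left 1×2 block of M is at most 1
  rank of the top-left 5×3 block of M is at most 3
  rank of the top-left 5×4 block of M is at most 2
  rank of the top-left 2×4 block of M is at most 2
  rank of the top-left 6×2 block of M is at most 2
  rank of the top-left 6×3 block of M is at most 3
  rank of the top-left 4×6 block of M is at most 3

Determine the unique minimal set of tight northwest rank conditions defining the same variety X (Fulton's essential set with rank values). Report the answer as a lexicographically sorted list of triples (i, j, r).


Propagating the 22 rank bounds to every northwest block:

  R[1]: 1, 1, 1, 1, 1, 1, 1, 1, 1
  R[2]: 1, 1, 2, 2, 2, 2, 2, 2, 2
  R[3]: 1, 1, 2, 2, 3, 3, 3, 3, 3
  R[4]: 1, 1, 2, 2, 3, 3, 4, 4, 4
  R[5]: 1, 1, 2, 2, 3, 3, 4, 5, 5
  R[6]: 1, 1, 2, 2, 3, 3, 4, 5, 6
  R[7]: 1, 2, 3, 3, 4, 4, 5, 6, 7
  R[8]: 1, 2, 3, 4, 5, 5, 6, 7, 8
  R[9]: 1, 2, 3, 4, 5, 6, 7, 8, 9

second differences of R give the permutation w = (1, 3, 5, 7, 8, 9, 2, 4, 6).

Fulton essential set (3 of the 12 Rothe cells):

[(6, 2, 1), (6, 4, 2), (6, 6, 3)]


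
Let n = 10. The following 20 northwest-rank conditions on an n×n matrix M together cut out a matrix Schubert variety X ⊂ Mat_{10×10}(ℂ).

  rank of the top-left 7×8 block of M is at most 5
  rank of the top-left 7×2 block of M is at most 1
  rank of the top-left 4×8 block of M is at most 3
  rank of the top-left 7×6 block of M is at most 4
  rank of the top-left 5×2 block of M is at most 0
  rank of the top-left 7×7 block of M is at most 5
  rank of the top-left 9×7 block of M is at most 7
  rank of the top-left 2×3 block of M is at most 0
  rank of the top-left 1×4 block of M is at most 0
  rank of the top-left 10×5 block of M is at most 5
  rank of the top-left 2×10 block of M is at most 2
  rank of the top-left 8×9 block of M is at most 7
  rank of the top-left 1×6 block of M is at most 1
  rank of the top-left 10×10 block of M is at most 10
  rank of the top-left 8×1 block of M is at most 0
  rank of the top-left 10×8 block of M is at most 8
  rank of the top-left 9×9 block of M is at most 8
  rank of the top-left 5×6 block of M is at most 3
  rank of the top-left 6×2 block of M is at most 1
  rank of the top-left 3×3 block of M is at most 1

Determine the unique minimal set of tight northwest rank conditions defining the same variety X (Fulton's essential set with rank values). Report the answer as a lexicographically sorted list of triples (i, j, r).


Rank table r_w(10×10) implied by the 20 constraints:

  row 1: 0 0 0 0 1 1 1 1 1 1
  row 2: 0 0 0 1 2 2 2 2 2 2
  row 3: 0 0 1 2 3 3 3 3 3 3
  row 4: 0 0 1 2 3 3 3 3 4 4
  row 5: 0 0 1 2 3 3 4 4 5 5
  row 6: 0 1 2 3 4 4 5 5 6 6
  row 7: 0 1 2 3 4 4 5 5 6 7
  row 8: 0 1 2 3 4 5 6 6 7 8
  row 9: 1 2 3 4 5 6 7 7 8 9
  row 10: 1 2 3 4 5 6 7 8 9 10

second differences of R give the permutation w = (5, 4, 3, 9, 7, 2, 10, 6, 1, 8).

8 SE-corners of the 22-cell Rothe diagram give Ess(w):

[(1, 4, 0), (2, 3, 0), (4, 8, 3), (5, 2, 0), (5, 6, 3), (7, 6, 4), (7, 8, 5), (8, 1, 0)]


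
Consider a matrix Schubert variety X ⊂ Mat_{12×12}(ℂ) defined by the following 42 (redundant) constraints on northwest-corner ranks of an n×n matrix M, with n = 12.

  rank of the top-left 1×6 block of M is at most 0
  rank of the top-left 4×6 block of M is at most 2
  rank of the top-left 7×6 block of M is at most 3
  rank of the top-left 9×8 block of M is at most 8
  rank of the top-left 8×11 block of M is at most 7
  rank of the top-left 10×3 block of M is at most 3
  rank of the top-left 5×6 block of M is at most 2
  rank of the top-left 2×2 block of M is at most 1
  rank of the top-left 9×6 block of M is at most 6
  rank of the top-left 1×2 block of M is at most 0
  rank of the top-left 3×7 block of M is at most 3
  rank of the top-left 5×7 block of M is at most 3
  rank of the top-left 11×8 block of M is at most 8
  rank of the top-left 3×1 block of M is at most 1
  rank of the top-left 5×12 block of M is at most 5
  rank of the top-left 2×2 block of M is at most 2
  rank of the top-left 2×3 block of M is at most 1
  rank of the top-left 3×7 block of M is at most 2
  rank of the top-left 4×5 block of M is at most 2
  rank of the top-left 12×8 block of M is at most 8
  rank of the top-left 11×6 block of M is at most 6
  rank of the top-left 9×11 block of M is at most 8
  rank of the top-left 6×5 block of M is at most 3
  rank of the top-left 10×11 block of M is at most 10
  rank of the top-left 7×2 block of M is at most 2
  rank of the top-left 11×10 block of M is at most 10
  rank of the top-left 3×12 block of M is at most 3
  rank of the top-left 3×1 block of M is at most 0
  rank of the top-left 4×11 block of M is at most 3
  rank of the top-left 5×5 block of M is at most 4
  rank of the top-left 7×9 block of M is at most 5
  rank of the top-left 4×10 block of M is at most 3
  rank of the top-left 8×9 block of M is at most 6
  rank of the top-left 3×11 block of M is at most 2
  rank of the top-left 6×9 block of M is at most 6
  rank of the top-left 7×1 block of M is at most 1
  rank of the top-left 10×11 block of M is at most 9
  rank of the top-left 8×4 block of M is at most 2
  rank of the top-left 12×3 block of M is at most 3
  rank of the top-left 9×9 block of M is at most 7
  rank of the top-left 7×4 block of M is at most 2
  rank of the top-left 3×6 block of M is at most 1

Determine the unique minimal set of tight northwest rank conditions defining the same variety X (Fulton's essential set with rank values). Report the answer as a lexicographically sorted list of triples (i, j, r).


Computing R[i][j] = min implied NW-rank bound (n=12, 42 conditions):

  R[1]: 0  0  0  0  0  0  1  1  1  1  1  1
  R[2]: 0  1  1  1  1  1  2  2  2  2  2  2
  R[3]: 0  1  1  1  1  1  2  2  2  2  2  3
  R[4]: 1  2  2  2  2  2  3  3  3  3  3  4
  R[5]: 1  2  2  2  2  2  3  4  4  4  4  5
  R[6]: 1  2  2  2  3  3  4  5  5  5  5  6
  R[7]: 1  2  2  2  3  3  4  5  5  6  6  7
  R[8]: 1  2  2  2  3  4  5  6  6  7  7  8
  R[9]: 1  2  3  3  4  5  6  7  7  8  8  9
  R[10]: 1  2  3  4  5  6  7  8  8  9  9  10
  R[11]: 1  2  3  4  5  6  7  8  9  10  10  11
  R[12]: 1  2  3  4  5  6  7  8  9  10  11  12

so w = (7, 2, 12, 1, 8, 5, 10, 6, 3, 4, 9, 11).

8 SE-corners of the 28-cell Rothe diagram give Ess(w):

[(1, 6, 0), (3, 1, 0), (3, 6, 1), (3, 11, 2), (5, 6, 2), (7, 6, 3), (7, 9, 5), (8, 4, 2)]


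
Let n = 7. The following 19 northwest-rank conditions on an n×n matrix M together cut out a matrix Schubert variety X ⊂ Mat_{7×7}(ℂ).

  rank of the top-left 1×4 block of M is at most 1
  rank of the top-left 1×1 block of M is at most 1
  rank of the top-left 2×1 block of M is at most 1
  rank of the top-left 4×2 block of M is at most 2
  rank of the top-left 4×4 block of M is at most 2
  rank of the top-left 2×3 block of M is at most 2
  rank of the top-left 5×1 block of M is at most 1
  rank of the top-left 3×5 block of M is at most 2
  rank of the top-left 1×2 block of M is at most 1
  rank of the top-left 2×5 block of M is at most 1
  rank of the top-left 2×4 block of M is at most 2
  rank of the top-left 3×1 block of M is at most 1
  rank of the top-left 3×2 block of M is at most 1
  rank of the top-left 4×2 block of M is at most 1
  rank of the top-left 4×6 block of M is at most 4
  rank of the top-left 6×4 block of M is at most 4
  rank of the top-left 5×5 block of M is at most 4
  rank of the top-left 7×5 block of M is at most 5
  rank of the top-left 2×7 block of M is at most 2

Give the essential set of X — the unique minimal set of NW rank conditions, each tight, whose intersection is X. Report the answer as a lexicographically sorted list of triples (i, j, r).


The tightest implied rank at each (i,j), from the 19 conditions:

  row 1: 1  1  1  1  1  1  1
  row 2: 1  1  1  1  1  2  2
  row 3: 1  1  2  2  2  3  3
  row 4: 1  1  2  2  3  4  4
  row 5: 1  2  3  3  4  5  5
  row 6: 1  2  3  4  5  6  6
  row 7: 1  2  3  4  5  6  7

giving w = (1, 6, 3, 5, 2, 4, 7) via Δ²R.

ℓ(w)=7; the 3 essential cells (i,j,r):

[(2, 5, 1), (4, 2, 1), (4, 4, 2)]


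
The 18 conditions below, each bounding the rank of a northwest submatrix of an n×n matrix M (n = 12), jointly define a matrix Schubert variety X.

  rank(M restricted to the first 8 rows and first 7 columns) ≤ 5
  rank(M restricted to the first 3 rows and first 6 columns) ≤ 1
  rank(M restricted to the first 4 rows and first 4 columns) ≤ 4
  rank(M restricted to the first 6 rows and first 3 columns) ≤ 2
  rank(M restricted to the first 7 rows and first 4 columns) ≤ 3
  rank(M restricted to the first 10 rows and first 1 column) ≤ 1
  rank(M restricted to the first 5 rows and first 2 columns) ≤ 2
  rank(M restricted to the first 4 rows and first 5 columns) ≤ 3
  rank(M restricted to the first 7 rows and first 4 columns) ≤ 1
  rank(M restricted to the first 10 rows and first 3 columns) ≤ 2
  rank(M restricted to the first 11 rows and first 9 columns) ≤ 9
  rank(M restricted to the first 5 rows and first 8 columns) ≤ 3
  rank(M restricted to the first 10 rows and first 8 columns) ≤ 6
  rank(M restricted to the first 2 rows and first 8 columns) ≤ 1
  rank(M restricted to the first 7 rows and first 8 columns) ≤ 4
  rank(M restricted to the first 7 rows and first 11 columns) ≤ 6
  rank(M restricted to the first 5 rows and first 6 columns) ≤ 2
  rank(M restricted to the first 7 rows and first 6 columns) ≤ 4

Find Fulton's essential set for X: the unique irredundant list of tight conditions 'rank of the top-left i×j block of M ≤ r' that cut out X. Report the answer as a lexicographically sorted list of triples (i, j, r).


Rank table r_w(12×12) implied by the 18 constraints:

  row 1: 1  1  1  1  1  1  1  1  1  1  1  1
  row 2: 1  1  1  1  1  1  1  1  2  2  2  2
  row 3: 1  1  1  1  1  1  2  2  3  3  3  3
  row 4: 1  1  1  1  2  2  3  3  4  4  4  4
  row 5: 1  1  1  1  2  2  3  3  4  5  5  5
  row 6: 1  1  1  1  2  3  4  4  5  6  6  6
  row 7: 1  1  1  1  2  3  4  4  5  6  6  7
  row 8: 1  2  2  2  3  4  5  5  6  7  7  8
  row 9: 1  2  2  3  4  5  6  6  7  8  8  9
  row 10: 1  2  2  3  4  5  6  6  7  8  9  10
  row 11: 1  2  3  4  5  6  7  7  8  9  10  11
  row 12: 1  2  3  4  5  6  7  8  9  10  11  12

so w = (1, 9, 7, 5, 10, 6, 12, 2, 4, 11, 3, 8).

|D(w)|=31, |Ess(w)|=9:

[(2, 8, 1), (3, 6, 1), (5, 6, 2), (5, 8, 3), (7, 4, 1), (7, 8, 4), (7, 11, 6), (10, 3, 2), (10, 8, 6)]


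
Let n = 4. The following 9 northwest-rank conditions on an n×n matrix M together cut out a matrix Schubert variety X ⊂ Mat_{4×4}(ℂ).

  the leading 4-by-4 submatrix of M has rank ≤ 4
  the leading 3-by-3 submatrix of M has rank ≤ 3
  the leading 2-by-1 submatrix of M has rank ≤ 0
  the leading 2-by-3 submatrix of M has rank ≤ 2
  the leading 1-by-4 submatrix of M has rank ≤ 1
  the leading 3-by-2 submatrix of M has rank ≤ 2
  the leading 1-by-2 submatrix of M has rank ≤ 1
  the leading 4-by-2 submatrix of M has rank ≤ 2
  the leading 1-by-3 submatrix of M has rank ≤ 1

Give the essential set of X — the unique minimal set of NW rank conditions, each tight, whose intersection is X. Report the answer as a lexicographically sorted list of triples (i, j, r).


Propagating the 9 rank bounds to every northwest block:

  i=1: 0, 1, 1, 1
  i=2: 0, 1, 2, 2
  i=3: 1, 2, 3, 3
  i=4: 1, 2, 3, 4

so w = (2, 3, 1, 4).

Rothe diagram D(w) (2 cells), 1 SE-corner (essential condition):

[(2, 1, 0)]


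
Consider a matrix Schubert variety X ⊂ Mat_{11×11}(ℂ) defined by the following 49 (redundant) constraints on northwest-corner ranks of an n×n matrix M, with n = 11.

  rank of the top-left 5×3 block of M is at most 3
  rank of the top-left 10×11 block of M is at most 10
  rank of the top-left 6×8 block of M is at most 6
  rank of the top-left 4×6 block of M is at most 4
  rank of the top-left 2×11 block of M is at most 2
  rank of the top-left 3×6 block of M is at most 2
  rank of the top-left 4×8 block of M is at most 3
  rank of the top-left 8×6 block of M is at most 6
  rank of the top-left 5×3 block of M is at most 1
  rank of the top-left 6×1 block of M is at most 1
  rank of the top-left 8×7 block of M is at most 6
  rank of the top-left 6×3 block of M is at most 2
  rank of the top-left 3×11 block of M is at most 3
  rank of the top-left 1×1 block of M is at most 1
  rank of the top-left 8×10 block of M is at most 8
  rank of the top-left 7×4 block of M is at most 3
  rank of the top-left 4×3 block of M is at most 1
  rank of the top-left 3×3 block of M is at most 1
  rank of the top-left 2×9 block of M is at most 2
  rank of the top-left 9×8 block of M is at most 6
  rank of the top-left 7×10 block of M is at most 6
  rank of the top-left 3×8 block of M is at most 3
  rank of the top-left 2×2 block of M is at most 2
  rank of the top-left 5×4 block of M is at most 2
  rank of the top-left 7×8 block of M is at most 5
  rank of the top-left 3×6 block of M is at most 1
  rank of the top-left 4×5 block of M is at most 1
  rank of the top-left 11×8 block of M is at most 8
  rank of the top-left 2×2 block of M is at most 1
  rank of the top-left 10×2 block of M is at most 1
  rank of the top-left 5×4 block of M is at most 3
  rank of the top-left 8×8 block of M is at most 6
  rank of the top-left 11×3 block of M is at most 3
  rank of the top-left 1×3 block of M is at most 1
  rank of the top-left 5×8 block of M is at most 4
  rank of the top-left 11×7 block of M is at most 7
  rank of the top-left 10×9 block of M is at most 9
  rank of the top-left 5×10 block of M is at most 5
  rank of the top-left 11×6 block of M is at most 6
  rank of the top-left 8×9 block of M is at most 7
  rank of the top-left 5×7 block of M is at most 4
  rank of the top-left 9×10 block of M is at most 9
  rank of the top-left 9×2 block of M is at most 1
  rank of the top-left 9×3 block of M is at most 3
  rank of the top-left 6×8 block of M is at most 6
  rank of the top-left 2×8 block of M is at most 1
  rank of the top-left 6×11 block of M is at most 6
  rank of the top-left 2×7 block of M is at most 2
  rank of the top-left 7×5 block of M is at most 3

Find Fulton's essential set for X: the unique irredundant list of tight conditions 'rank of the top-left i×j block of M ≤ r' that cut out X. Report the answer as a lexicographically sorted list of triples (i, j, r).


Recovering R(i,j) via the rank-extension bound from the 49 conditions:

  1  1  1  1  1  1  1  1  1  1  1
  1  1  1  1  1  1  1  1  2  2  2
  1  1  1  1  1  1  2  2  3  3  3
  1  1  1  1  1  2  3  3  4  4  4
  1  1  1  2  2  3  4  4  5  5  5
  1  1  2  3  3  4  5  5  6  6  6
  1  1  2  3  3  4  5  5  6  6  7
  1  1  2  3  4  5  6  6  7  7  8
  1  1  2  3  4  5  6  6  7  8  9
  1  1  2  3  4  5  6  7  8  9  10
  1  2  3  4  5  6  7  8  9  10  11

the unique w with this rank table is (1, 9, 7, 6, 4, 3, 11, 5, 10, 8, 2).

D(w) has 27 cells with 9 SE-corners; essential set:

[(2, 8, 1), (3, 6, 1), (4, 5, 1), (5, 3, 1), (7, 5, 3), (7, 8, 5), (7, 10, 6), (9, 8, 6), (10, 2, 1)]


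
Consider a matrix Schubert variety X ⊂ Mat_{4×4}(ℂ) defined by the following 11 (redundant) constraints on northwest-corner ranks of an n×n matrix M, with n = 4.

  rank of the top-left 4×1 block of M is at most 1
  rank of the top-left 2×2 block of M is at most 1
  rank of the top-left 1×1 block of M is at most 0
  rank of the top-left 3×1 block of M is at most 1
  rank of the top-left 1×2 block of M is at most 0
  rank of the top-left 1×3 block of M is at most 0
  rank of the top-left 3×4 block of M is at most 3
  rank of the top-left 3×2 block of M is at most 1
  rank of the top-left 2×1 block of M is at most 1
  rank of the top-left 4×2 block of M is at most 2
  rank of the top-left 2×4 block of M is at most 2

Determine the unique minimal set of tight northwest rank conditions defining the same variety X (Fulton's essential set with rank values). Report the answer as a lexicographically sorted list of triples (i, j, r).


Computing R[i][j] = min implied NW-rank bound (n=4, 11 conditions):

  row 1: 0  0  0  1
  row 2: 1  1  1  2
  row 3: 1  1  2  3
  row 4: 1  2  3  4

hence w(1..4) = (4, 1, 3, 2).

Rothe diagram D(w) (4 cells), 2 SE-corners (essential conditions):

[(1, 3, 0), (3, 2, 1)]


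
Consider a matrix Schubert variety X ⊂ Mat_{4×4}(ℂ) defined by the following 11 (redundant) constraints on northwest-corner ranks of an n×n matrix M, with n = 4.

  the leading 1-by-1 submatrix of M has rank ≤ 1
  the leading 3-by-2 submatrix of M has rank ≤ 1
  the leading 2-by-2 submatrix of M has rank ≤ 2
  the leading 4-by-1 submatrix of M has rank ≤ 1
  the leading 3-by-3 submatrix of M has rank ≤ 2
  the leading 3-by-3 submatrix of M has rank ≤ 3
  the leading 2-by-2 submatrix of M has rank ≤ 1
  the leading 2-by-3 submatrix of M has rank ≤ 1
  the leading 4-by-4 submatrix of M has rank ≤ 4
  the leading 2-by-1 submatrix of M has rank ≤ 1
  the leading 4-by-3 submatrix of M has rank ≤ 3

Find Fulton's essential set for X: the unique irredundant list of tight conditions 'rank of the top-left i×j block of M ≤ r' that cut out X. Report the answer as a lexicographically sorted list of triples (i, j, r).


The tightest implied rank at each (i,j), from the 11 conditions:

  row 1: 1 1 1 1
  row 2: 1 1 1 2
  row 3: 1 1 2 3
  row 4: 1 2 3 4

reading off 1-entries of Δ²R: w = (1, 4, 3, 2).

D(w) has 3 cells with 2 SE-corners; essential set:

[(2, 3, 1), (3, 2, 1)]
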